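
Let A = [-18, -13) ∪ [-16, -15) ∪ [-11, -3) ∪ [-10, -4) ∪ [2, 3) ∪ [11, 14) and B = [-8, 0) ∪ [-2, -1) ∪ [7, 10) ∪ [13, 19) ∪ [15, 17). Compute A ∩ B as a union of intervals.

Merge the first list: [-18, -13), [-11, -3), [2, 3), [11, 14).
Merge the second list: [-8, 0), [7, 10), [13, 19).
[-18, -13): no overlap with the second set.
[-11, -3) meets the second set on [-8, -3).
[2, 3): no overlap with the second set.
[11, 14) meets the second set on [13, 14).

[-8, -3) ∪ [13, 14)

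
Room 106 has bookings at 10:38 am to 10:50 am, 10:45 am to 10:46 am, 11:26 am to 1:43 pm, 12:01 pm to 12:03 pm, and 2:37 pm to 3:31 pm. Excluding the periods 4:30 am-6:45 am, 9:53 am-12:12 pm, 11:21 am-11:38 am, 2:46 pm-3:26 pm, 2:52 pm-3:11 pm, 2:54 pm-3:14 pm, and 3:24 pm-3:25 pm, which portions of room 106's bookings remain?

Merge the first list: 10:38 am–10:50 am, 11:26 am–1:43 pm, 2:37 pm–3:31 pm.
Merge the second list: 4:30 am–6:45 am, 9:53 am–12:12 pm, 2:46 pm–3:26 pm.
10:38 am–10:50 am: entirely removed.
11:26 am–1:43 pm \ B = 12:12 pm–1:43 pm.
2:37 pm–3:31 pm \ B = 2:37 pm–2:46 pm, 3:26 pm–3:31 pm.

12:12 pm–1:43 pm, 2:37 pm–2:46 pm, 3:26 pm–3:31 pm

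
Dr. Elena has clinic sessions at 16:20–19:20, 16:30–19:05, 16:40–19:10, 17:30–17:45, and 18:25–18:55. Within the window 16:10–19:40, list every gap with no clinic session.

16:10-16:20, 19:20-19:40

The merged coverage is 16:20-19:20.
Gaps within 16:10-19:40: 16:10-16:20, 19:20-19:40.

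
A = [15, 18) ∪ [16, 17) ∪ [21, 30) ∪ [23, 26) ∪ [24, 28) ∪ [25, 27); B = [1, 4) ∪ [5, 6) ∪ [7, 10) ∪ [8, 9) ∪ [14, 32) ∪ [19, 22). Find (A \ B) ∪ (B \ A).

[1, 4) ∪ [5, 6) ∪ [7, 10) ∪ [14, 15) ∪ [18, 21) ∪ [30, 32)

Merge the first list: [15, 18), [21, 30).
Merge the second list: [1, 4), [5, 6), [7, 10), [14, 32).
A but not B: none.
B but not A: [1, 4), [5, 6), [7, 10), [14, 15), [18, 21), [30, 32).
Combining gives A △ B.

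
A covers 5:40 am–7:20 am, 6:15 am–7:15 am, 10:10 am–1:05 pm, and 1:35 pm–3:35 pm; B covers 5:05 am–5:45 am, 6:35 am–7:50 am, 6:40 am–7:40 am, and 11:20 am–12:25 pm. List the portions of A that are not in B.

5:45 am–6:35 am, 10:10 am–11:20 am, 12:25 pm–1:05 pm, 1:35 pm–3:35 pm

First set merges to 5:40 am–7:20 am, 10:10 am–1:05 pm, 1:35 pm–3:35 pm.
Second set merges to 5:05 am–5:45 am, 6:35 am–7:50 am, 11:20 am–12:25 pm.
5:40 am–7:20 am \ B = 5:45 am–6:35 am.
10:10 am–1:05 pm \ B = 10:10 am–11:20 am, 12:25 pm–1:05 pm.
1:35 pm–3:35 pm: nothing removed.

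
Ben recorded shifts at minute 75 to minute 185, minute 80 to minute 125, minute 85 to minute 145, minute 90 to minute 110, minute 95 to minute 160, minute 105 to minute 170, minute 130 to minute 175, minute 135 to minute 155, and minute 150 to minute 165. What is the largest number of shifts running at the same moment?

6

Sweep endpoints in order; track running count of active intervals.
Peak of 6 reached at minute 105.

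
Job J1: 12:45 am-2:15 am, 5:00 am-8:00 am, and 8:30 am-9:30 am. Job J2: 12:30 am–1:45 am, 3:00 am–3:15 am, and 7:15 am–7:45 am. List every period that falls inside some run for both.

12:45 am–1:45 am, 7:15 am–7:45 am

12:45 am–2:15 am ∩ B → 12:45 am–1:45 am.
5:00 am–8:00 am ∩ B → 7:15 am–7:45 am.
8:30 am–9:30 am meets no B interval.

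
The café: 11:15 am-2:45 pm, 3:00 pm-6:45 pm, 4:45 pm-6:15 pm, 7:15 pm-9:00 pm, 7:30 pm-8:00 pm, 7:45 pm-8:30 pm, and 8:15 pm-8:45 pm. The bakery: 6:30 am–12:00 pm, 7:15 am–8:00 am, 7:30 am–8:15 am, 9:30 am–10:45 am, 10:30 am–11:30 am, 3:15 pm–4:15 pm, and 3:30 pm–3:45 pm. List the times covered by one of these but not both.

A, merged: 11:15 am–2:45 pm, 3:00 pm–6:45 pm, 7:15 pm–9:00 pm.
B, merged: 6:30 am–12:00 pm, 3:15 pm–4:15 pm.
A but not B: 12:00 pm–2:45 pm, 3:00 pm–3:15 pm, 4:15 pm–6:45 pm, 7:15 pm–9:00 pm.
B but not A: 6:30 am–11:15 am.
Combining gives A △ B.

6:30 am–11:15 am, 12:00 pm–2:45 pm, 3:00 pm–3:15 pm, 4:15 pm–6:45 pm, 7:15 pm–9:00 pm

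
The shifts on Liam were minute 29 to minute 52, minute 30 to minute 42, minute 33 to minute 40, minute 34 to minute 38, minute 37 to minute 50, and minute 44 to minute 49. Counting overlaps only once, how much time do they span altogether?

23 minutes

Merged: minute 29 to minute 52.
Length: 23 minutes.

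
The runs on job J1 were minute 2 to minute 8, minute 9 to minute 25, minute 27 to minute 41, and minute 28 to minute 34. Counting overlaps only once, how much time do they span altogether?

36 minutes

Merged: minute 2 to minute 8, minute 9 to minute 25, minute 27 to minute 41.
Lengths: 6 minutes + 16 minutes + 14 minutes = 36 minutes.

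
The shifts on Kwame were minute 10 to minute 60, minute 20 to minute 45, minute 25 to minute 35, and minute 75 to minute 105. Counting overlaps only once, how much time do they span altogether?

80 minutes

Merged: minute 10 to minute 60, minute 75 to minute 105.
Lengths: 50 minutes + 30 minutes = 80 minutes.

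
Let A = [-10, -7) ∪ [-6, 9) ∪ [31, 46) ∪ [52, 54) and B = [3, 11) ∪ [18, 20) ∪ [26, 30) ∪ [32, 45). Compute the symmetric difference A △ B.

A but not B: [-10, -7), [-6, 3), [31, 32), [45, 46), [52, 54).
B but not A: [9, 11), [18, 20), [26, 30).
Combining gives A △ B.

[-10, -7) ∪ [-6, 3) ∪ [9, 11) ∪ [18, 20) ∪ [26, 30) ∪ [31, 32) ∪ [45, 46) ∪ [52, 54)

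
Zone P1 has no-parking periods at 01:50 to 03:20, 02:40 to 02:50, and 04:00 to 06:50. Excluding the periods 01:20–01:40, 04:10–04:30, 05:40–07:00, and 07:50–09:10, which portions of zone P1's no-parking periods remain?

01:50–03:20, 04:00–04:10, 04:30–05:40

First set merges to 01:50–03:20, 04:00–06:50.
01:50–03:20 is untouched.
04:00–06:50 with B removed leaves 04:00–04:10, 04:30–05:40.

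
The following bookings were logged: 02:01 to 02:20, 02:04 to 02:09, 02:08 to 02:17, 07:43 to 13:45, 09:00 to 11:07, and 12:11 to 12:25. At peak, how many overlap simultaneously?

Walk the sorted start/end points keeping a running depth.
The depth first hits 3 at 02:08.

3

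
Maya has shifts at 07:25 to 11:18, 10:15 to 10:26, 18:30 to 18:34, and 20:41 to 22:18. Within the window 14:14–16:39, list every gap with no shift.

14:14-16:39

After merging, the occupied span is 07:25-11:18, 18:30-18:34, 20:41-22:18.
Uncovered inside 14:14-16:39: 14:14-16:39.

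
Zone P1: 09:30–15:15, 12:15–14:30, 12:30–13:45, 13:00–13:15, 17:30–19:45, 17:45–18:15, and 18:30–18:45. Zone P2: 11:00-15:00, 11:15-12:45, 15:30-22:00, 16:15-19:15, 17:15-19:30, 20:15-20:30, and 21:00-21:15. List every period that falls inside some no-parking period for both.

11:00–15:00, 17:30–19:45

First set merges to 09:30–15:15, 17:30–19:45.
Second set merges to 11:00–15:00, 15:30–22:00.
09:30–15:15 overlaps B on 11:00–15:00.
17:30–19:45 overlaps B on 17:30–19:45.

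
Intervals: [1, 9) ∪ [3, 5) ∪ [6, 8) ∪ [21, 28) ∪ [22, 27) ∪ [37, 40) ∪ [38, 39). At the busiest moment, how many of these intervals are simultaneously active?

2

Walk the sorted start/end points keeping a running depth.
The depth first hits 2 at 3.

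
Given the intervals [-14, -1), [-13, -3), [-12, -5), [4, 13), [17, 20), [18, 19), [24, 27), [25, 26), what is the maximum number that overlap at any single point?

Sweep endpoints in order; track running count of active intervals.
Peak of 3 reached at -12.

3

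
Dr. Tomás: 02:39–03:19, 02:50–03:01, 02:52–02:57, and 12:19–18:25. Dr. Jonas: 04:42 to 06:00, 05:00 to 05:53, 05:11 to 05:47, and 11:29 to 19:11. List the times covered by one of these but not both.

First set merges to 02:39-03:19, 12:19-18:25.
Second set merges to 04:42-06:00, 11:29-19:11.
Only in the first: 02:39-03:19.
Only in the second: 04:42-06:00, 11:29-12:19, 18:25-19:11.
Together these are the periods covered by exactly one.

02:39-03:19, 04:42-06:00, 11:29-12:19, 18:25-19:11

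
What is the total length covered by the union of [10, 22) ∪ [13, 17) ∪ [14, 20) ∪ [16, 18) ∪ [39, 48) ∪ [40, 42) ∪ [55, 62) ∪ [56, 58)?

Merged: [10, 22), [39, 48), [55, 62).
Lengths: 12 + 9 + 7 = 28.

28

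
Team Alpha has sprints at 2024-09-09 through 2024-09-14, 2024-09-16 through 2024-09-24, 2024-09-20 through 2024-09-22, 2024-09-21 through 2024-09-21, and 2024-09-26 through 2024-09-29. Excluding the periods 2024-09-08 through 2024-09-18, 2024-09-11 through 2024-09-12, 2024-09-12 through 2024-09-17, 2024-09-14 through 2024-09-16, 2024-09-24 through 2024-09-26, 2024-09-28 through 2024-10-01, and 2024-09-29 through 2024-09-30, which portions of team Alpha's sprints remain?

2024-09-19 through 2024-09-23, 2024-09-27 through 2024-09-27

First set merges to 2024-09-09 through 2024-09-14, 2024-09-16 through 2024-09-24, 2024-09-26 through 2024-09-29.
Second set merges to 2024-09-08 through 2024-09-18, 2024-09-24 through 2024-09-26, 2024-09-28 through 2024-10-01.
2024-09-09 through 2024-09-14: fully covered by B → removed.
2024-09-16 through 2024-09-24 minus B → 2024-09-19 through 2024-09-23.
2024-09-26 through 2024-09-29 minus B → 2024-09-27 through 2024-09-27.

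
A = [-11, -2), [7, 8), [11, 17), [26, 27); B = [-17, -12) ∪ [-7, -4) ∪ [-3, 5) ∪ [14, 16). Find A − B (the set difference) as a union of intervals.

[-11, -7) ∪ [-4, -3) ∪ [7, 8) ∪ [11, 14) ∪ [16, 17) ∪ [26, 27)

[-11, -2) with B removed leaves [-11, -7), [-4, -3).
[7, 8) is untouched.
[11, 17) with B removed leaves [11, 14), [16, 17).
[26, 27) is untouched.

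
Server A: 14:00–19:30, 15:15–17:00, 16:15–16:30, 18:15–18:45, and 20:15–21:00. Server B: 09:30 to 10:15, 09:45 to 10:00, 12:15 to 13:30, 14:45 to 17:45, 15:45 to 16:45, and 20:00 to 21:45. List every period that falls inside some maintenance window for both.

14:45-17:45, 20:15-21:00

First set merges to 14:00-19:30, 20:15-21:00.
Second set merges to 09:30-10:15, 12:15-13:30, 14:45-17:45, 20:00-21:45.
14:00-19:30 overlaps B on 14:45-17:45.
20:15-21:00 overlaps B on 20:15-21:00.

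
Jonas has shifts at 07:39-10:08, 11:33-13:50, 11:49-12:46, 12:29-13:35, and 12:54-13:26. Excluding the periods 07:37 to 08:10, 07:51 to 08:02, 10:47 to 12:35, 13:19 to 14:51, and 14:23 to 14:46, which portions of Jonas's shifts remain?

Merge the first list: 07:39–10:08, 11:33–13:50.
Merge the second list: 07:37–08:10, 10:47–12:35, 13:19–14:51.
07:39–10:08 \ B = 08:10–10:08.
11:33–13:50 \ B = 12:35–13:19.

08:10–10:08, 12:35–13:19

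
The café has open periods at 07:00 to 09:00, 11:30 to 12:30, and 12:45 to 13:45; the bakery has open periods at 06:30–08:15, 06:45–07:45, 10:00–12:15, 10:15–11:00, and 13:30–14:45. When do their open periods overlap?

Merge the second list: 06:30–08:15, 10:00–12:15, 13:30–14:45.
07:00–09:00 overlaps B on 07:00–08:15.
11:30–12:30 overlaps B on 11:30–12:15.
12:45–13:45 overlaps B on 13:30–13:45.

07:00–08:15, 11:30–12:15, 13:30–13:45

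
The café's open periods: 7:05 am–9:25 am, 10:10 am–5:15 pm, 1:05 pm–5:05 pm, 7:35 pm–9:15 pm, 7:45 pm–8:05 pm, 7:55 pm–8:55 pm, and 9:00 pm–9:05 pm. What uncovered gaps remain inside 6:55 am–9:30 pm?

6:55 am-7:05 am, 9:25 am-10:10 am, 5:15 pm-7:35 pm, 9:15 pm-9:30 pm

The merged coverage is 7:05 am-9:25 am, 10:10 am-5:15 pm, 7:35 pm-9:15 pm.
Complement within 6:55 am-9:30 pm: 6:55 am-7:05 am, 9:25 am-10:10 am, 5:15 pm-7:35 pm, 9:15 pm-9:30 pm.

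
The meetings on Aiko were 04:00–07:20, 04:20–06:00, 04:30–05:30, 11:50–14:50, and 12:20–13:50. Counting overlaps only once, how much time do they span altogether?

6 h 20 min

Merged: 04:00–07:20, 11:50–14:50.
Lengths: 3 h 20 min + 3 h = 6 h 20 min.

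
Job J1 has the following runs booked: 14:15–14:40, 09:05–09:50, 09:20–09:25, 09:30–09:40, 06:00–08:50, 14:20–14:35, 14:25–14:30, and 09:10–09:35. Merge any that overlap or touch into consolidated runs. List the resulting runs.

06:00-08:50, 09:05-09:50, 14:15-14:40

Sort by start: 06:00-08:50, 09:05-09:50, 09:10-09:35, 09:20-09:25, 09:30-09:40, 14:15-14:40, 14:20-14:35, 14:25-14:30.
09:05-09:50 is disjoint → start new block.
09:10-09:35 overlaps/touches 09:05-09:50 → extend to 09:05-09:50.
09:20-09:25 overlaps/touches 09:05-09:50 → extend to 09:05-09:50.
09:30-09:40 overlaps/touches 09:05-09:50 → extend to 09:05-09:50.
14:15-14:40 is disjoint → start new block.
14:20-14:35 overlaps/touches 14:15-14:40 → extend to 14:15-14:40.
14:25-14:30 overlaps/touches 14:15-14:40 → extend to 14:15-14:40.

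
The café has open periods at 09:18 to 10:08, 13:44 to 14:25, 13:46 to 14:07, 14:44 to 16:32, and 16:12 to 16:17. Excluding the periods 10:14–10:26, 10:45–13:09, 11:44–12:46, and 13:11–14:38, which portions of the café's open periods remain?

09:18-10:08, 14:44-16:32

A, merged: 09:18-10:08, 13:44-14:25, 14:44-16:32.
B, merged: 10:14-10:26, 10:45-13:09, 13:11-14:38.
09:18-10:08: nothing removed.
13:44-14:25: entirely removed.
14:44-16:32: nothing removed.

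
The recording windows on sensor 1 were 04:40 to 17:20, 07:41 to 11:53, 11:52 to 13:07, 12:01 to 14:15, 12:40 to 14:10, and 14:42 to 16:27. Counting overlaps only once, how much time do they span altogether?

Merged: 04:40–17:20.
Length: 12 h 40 min.

12 h 40 min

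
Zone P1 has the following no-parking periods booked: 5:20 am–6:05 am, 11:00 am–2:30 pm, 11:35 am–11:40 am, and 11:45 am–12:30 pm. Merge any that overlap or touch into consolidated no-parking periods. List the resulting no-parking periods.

11:00 am-2:30 pm is disjoint → start new block.
11:35 am-11:40 am overlaps/touches 11:00 am-2:30 pm → extend to 11:00 am-2:30 pm.
11:45 am-12:30 pm overlaps/touches 11:00 am-2:30 pm → extend to 11:00 am-2:30 pm.

5:20 am-6:05 am, 11:00 am-2:30 pm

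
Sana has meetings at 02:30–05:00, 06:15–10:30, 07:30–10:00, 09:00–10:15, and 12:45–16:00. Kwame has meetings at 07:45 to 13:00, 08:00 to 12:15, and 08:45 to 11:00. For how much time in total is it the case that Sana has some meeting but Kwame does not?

A, merged: 02:30-05:00, 06:15-10:30, 12:45-16:00.
B, merged: 07:45-13:00.
A \ B = 02:30-05:00, 06:15-07:45, 13:00-16:00.
Total: 2 h 30 min + 1 h 30 min + 3 h = 7 h.

7 h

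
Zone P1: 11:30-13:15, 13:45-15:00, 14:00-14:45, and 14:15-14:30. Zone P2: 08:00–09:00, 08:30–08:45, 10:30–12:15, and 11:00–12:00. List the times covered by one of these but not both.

First set merges to 11:30–13:15, 13:45–15:00.
Second set merges to 08:00–09:00, 10:30–12:15.
A but not B: 12:15–13:15, 13:45–15:00.
B but not A: 08:00–09:00, 10:30–11:30.
Combining gives A △ B.

08:00–09:00, 10:30–11:30, 12:15–13:15, 13:45–15:00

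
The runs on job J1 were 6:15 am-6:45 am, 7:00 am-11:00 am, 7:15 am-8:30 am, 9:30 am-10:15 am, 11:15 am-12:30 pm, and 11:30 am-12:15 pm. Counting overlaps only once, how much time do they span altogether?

Merged: 6:15 am–6:45 am, 7:00 am–11:00 am, 11:15 am–12:30 pm.
Lengths: 30 min + 4 h + 1 h 15 min = 5 h 45 min.

5 h 45 min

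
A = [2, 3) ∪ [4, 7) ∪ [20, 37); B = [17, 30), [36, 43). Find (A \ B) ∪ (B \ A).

Only in the first: [2, 3), [4, 7), [30, 36).
Only in the second: [17, 20), [37, 43).
Together these are the periods covered by exactly one.

[2, 3) ∪ [4, 7) ∪ [17, 20) ∪ [30, 36) ∪ [37, 43)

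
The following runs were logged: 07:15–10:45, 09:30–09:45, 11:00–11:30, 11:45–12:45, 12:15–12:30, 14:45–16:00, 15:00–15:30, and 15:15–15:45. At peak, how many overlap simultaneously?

3

At 15:15, 3 of the intervals are simultaneously active.
No point has more.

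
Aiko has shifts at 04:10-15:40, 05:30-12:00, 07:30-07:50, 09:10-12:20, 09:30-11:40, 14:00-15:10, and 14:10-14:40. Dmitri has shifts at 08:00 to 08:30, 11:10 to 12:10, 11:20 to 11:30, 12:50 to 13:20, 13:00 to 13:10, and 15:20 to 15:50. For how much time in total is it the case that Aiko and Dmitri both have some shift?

A, merged: 04:10–15:40.
B, merged: 08:00–08:30, 11:10–12:10, 12:50–13:20, 15:20–15:50.
A ∩ B = 08:00–08:30, 11:10–12:10, 12:50–13:20, 15:20–15:40.
Total: 30 min + 1 h + 30 min + 20 min = 2 h 20 min.

2 h 20 min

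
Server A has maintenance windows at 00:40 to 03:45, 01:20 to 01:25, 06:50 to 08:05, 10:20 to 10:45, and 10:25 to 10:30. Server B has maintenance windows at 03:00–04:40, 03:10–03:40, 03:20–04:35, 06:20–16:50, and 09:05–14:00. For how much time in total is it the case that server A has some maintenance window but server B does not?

First set merges to 00:40–03:45, 06:50–08:05, 10:20–10:45.
Second set merges to 03:00–04:40, 06:20–16:50.
A \ B = 00:40–03:00.
Total: 2 h 20 min.

2 h 20 min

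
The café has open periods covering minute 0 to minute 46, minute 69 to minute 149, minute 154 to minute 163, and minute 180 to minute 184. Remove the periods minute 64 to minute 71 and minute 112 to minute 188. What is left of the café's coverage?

minute 0 to minute 46, minute 71 to minute 112

minute 0 to minute 46: nothing removed.
minute 69 to minute 149 \ B = minute 71 to minute 112.
minute 154 to minute 163: entirely removed.
minute 180 to minute 184: entirely removed.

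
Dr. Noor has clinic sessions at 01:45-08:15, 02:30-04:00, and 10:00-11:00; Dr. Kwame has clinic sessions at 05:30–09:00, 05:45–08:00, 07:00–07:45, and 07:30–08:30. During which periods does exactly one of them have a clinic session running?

Merge the first list: 01:45–08:15, 10:00–11:00.
Merge the second list: 05:30–09:00.
A \ B = 01:45–05:30, 10:00–11:00.
B \ A = 08:15–09:00.
Union of the two gives the symmetric difference.

01:45–05:30, 08:15–09:00, 10:00–11:00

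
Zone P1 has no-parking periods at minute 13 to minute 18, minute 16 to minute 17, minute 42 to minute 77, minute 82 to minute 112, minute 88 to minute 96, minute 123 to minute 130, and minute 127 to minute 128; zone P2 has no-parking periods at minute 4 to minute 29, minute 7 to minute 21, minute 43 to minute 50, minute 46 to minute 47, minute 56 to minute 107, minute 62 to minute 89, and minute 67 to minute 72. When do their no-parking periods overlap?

A, merged: minute 13 to minute 18, minute 42 to minute 77, minute 82 to minute 112, minute 123 to minute 130.
B, merged: minute 4 to minute 29, minute 43 to minute 50, minute 56 to minute 107.
minute 13 to minute 18 overlaps B on minute 13 to minute 18.
minute 42 to minute 77 overlaps B on minute 43 to minute 50, minute 56 to minute 77.
minute 82 to minute 112 overlaps B on minute 82 to minute 107.
minute 123 to minute 130 falls entirely outside B.

minute 13 to minute 18, minute 43 to minute 50, minute 56 to minute 77, minute 82 to minute 107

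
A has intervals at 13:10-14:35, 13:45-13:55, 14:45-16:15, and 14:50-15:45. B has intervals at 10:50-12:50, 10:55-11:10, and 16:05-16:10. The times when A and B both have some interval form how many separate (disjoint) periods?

1

Merge the first list: 13:10–14:35, 14:45–16:15.
Merge the second list: 10:50–12:50, 16:05–16:10.
A ∩ B = 16:05–16:10.
That is 1 disjoint piece.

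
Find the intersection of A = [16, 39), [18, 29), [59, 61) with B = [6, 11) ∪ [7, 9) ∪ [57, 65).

A, merged: [16, 39), [59, 61).
B, merged: [6, 11), [57, 65).
[16, 39) meets no B interval.
[59, 61) ∩ B → [59, 61).

[59, 61)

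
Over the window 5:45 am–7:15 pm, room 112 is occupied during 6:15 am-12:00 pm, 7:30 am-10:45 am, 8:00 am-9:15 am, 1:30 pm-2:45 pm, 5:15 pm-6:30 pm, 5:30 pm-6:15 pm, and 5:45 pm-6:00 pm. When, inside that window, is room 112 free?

Covered (merged): 6:15 am–12:00 pm, 1:30 pm–2:45 pm, 5:15 pm–6:30 pm.
Complement within 5:45 am–7:15 pm: 5:45 am–6:15 am, 12:00 pm–1:30 pm, 2:45 pm–5:15 pm, 6:30 pm–7:15 pm.

5:45 am–6:15 am, 12:00 pm–1:30 pm, 2:45 pm–5:15 pm, 6:30 pm–7:15 pm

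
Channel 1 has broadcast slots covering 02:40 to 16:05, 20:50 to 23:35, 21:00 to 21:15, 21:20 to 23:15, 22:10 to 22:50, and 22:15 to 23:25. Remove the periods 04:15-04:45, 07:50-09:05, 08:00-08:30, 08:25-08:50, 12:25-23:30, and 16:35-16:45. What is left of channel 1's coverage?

02:40-04:15, 04:45-07:50, 09:05-12:25, 23:30-23:35

First set merges to 02:40-16:05, 20:50-23:35.
Second set merges to 04:15-04:45, 07:50-09:05, 12:25-23:30.
02:40-16:05 minus B → 02:40-04:15, 04:45-07:50, 09:05-12:25.
20:50-23:35 minus B → 23:30-23:35.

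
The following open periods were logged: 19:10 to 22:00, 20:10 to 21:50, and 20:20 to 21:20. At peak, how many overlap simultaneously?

3

At 20:20, 3 of the intervals are simultaneously active.
No point has more.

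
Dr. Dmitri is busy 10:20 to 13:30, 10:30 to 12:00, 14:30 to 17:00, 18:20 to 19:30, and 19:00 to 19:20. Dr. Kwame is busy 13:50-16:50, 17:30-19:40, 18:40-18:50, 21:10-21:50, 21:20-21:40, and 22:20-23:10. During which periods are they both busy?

14:30–16:50, 18:20–19:30

A, merged: 10:20–13:30, 14:30–17:00, 18:20–19:30.
B, merged: 13:50–16:50, 17:30–19:40, 21:10–21:50, 22:20–23:10.
10:20–13:30 falls entirely outside B.
14:30–17:00 overlaps B on 14:30–16:50.
18:20–19:30 overlaps B on 18:20–19:30.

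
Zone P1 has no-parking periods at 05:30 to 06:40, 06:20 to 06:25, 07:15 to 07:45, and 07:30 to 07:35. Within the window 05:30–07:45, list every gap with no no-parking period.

06:40–07:15

The merged coverage is 05:30–06:40, 07:15–07:45.
Gaps within 05:30–07:45: 06:40–07:15.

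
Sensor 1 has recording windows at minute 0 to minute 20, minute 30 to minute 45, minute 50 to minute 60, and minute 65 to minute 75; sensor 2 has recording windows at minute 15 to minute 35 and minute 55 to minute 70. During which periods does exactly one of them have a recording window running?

A \ B = minute 0 to minute 15, minute 35 to minute 45, minute 50 to minute 55, minute 70 to minute 75.
B \ A = minute 20 to minute 30, minute 60 to minute 65.
Union of the two gives the symmetric difference.

minute 0 to minute 15, minute 20 to minute 30, minute 35 to minute 45, minute 50 to minute 55, minute 60 to minute 65, minute 70 to minute 75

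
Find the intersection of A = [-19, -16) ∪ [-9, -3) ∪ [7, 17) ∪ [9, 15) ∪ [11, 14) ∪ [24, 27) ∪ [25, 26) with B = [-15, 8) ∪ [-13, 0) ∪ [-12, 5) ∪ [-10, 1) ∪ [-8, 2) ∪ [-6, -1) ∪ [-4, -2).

A, merged: [-19, -16), [-9, -3), [7, 17), [24, 27).
B, merged: [-15, 8).
[-19, -16): no overlap with the second set.
[-9, -3) meets the second set on [-9, -3).
[7, 17) meets the second set on [7, 8).
[24, 27): no overlap with the second set.

[-9, -3) ∪ [7, 8)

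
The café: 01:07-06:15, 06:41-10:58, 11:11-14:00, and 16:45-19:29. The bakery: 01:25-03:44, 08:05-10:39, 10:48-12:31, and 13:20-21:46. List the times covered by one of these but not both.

A \ B = 01:07-01:25, 03:44-06:15, 06:41-08:05, 10:39-10:48, 12:31-13:20.
B \ A = 10:58-11:11, 14:00-16:45, 19:29-21:46.
Union of the two gives the symmetric difference.

01:07-01:25, 03:44-06:15, 06:41-08:05, 10:39-10:48, 10:58-11:11, 12:31-13:20, 14:00-16:45, 19:29-21:46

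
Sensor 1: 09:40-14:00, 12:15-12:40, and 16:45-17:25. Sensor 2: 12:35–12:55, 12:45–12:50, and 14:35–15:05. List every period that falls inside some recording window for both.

12:35–12:55

Merge the first list: 09:40–14:00, 16:45–17:25.
Merge the second list: 12:35–12:55, 14:35–15:05.
09:40–14:00 ∩ B → 12:35–12:55.
16:45–17:25 meets no B interval.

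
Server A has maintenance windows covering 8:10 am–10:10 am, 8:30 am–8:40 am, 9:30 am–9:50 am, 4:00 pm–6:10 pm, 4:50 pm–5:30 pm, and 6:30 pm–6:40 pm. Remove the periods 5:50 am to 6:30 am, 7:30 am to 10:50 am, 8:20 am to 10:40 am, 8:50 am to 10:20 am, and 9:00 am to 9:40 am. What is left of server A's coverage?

4:00 pm-6:10 pm, 6:30 pm-6:40 pm

Merge the first list: 8:10 am-10:10 am, 4:00 pm-6:10 pm, 6:30 pm-6:40 pm.
Merge the second list: 5:50 am-6:30 am, 7:30 am-10:50 am.
8:10 am-10:10 am lies entirely inside B → drops out.
4:00 pm-6:10 pm is untouched.
6:30 pm-6:40 pm is untouched.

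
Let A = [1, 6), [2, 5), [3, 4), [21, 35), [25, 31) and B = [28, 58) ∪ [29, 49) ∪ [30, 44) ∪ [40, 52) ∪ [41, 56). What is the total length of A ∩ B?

A, merged: [1, 6), [21, 35).
B, merged: [28, 58).
A ∩ B = [28, 35).
Total: 7.

7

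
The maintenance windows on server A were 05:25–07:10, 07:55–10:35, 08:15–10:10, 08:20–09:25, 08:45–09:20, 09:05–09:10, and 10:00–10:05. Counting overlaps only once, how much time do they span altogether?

Merged: 05:25-07:10, 07:55-10:35.
Lengths: 1 h 45 min + 2 h 40 min = 4 h 25 min.

4 h 25 min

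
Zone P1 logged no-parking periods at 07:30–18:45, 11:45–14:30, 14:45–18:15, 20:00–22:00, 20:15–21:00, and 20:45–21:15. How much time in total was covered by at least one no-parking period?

13 h 15 min

Merged: 07:30–18:45, 20:00–22:00.
Lengths: 11 h 15 min + 2 h = 13 h 15 min.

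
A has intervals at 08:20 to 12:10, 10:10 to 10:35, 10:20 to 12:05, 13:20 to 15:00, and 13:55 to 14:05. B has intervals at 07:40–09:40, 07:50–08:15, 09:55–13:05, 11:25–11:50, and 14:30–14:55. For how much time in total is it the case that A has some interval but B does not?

1 h 30 min

First set merges to 08:20-12:10, 13:20-15:00.
Second set merges to 07:40-09:40, 09:55-13:05, 14:30-14:55.
A \ B = 09:40-09:55, 13:20-14:30, 14:55-15:00.
Total: 15 min + 1 h 10 min + 5 min = 1 h 30 min.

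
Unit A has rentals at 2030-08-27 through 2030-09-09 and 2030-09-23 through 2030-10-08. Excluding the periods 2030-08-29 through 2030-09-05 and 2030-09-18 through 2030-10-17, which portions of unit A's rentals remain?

2030-08-27 through 2030-08-28, 2030-09-06 through 2030-09-09

2030-08-27 through 2030-09-09 minus B → 2030-08-27 through 2030-08-28, 2030-09-06 through 2030-09-09.
2030-09-23 through 2030-10-08: fully covered by B → removed.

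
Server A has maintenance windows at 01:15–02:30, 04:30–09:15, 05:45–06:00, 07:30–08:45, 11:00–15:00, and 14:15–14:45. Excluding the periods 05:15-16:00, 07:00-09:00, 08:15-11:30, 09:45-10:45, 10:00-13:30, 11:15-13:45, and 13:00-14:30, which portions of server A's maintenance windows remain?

A, merged: 01:15-02:30, 04:30-09:15, 11:00-15:00.
B, merged: 05:15-16:00.
01:15-02:30: nothing removed.
04:30-09:15 \ B = 04:30-05:15.
11:00-15:00: entirely removed.

01:15-02:30, 04:30-05:15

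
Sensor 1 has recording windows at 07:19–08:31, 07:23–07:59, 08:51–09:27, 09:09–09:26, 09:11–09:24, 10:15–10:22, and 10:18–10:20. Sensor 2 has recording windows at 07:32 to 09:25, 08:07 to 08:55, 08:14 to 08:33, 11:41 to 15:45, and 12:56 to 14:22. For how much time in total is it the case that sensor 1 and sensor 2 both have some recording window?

1 h 33 min

Merge the first list: 07:19-08:31, 08:51-09:27, 10:15-10:22.
Merge the second list: 07:32-09:25, 11:41-15:45.
A ∩ B = 07:32-08:31, 08:51-09:25.
Total: 59 min + 34 min = 1 h 33 min.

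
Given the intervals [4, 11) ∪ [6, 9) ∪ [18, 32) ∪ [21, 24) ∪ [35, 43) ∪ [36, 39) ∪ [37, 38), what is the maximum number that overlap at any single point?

3

Sweep endpoints in order; track running count of active intervals.
Peak of 3 reached at 37.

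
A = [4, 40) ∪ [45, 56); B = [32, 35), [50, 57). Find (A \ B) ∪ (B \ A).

A but not B: [4, 32), [35, 40), [45, 50).
B but not A: [56, 57).
Combining gives A △ B.

[4, 32) ∪ [35, 40) ∪ [45, 50) ∪ [56, 57)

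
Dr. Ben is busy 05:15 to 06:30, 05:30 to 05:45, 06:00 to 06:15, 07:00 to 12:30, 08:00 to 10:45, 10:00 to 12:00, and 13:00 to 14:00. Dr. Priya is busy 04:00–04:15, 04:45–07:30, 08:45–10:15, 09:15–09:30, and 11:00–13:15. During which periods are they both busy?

05:15-06:30, 07:00-07:30, 08:45-10:15, 11:00-12:30, 13:00-13:15

A, merged: 05:15-06:30, 07:00-12:30, 13:00-14:00.
B, merged: 04:00-04:15, 04:45-07:30, 08:45-10:15, 11:00-13:15.
05:15-06:30 ∩ B → 05:15-06:30.
07:00-12:30 ∩ B → 07:00-07:30, 08:45-10:15, 11:00-12:30.
13:00-14:00 ∩ B → 13:00-13:15.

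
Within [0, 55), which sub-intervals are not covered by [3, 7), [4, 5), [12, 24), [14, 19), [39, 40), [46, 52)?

[0, 3) ∪ [7, 12) ∪ [24, 39) ∪ [40, 46) ∪ [52, 55)

After merging, the occupied span is [3, 7), [12, 24), [39, 40), [46, 52).
Uncovered inside [0, 55): [0, 3), [7, 12), [24, 39), [40, 46), [52, 55).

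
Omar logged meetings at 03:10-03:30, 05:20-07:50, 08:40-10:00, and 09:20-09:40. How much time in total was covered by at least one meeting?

Merged: 03:10–03:30, 05:20–07:50, 08:40–10:00.
Lengths: 20 min + 2 h 30 min + 1 h 20 min = 4 h 10 min.

4 h 10 min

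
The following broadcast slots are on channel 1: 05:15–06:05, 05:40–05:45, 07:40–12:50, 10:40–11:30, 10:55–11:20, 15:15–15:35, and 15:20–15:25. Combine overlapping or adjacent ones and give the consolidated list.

05:40-05:45 overlaps/touches 05:15-06:05 → extend to 05:15-06:05.
07:40-12:50 is disjoint → start new block.
10:40-11:30 overlaps/touches 07:40-12:50 → extend to 07:40-12:50.
10:55-11:20 overlaps/touches 07:40-12:50 → extend to 07:40-12:50.
15:15-15:35 is disjoint → start new block.
15:20-15:25 overlaps/touches 15:15-15:35 → extend to 15:15-15:35.

05:15-06:05, 07:40-12:50, 15:15-15:35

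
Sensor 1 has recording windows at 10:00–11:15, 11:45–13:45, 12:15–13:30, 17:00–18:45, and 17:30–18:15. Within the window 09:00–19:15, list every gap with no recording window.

The merged coverage is 10:00–11:15, 11:45–13:45, 17:00–18:45.
Uncovered inside 09:00–19:15: 09:00–10:00, 11:15–11:45, 13:45–17:00, 18:45–19:15.

09:00–10:00, 11:15–11:45, 13:45–17:00, 18:45–19:15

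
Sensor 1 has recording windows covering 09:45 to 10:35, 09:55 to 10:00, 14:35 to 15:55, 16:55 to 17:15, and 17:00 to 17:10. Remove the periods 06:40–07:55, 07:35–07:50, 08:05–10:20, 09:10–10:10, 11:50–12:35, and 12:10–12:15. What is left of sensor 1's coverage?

A, merged: 09:45–10:35, 14:35–15:55, 16:55–17:15.
B, merged: 06:40–07:55, 08:05–10:20, 11:50–12:35.
09:45–10:35 \ B = 10:20–10:35.
14:35–15:55: nothing removed.
16:55–17:15: nothing removed.

10:20–10:35, 14:35–15:55, 16:55–17:15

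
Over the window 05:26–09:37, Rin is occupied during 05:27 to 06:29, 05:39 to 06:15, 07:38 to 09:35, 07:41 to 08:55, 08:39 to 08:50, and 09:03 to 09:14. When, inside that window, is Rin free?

The merged coverage is 05:27-06:29, 07:38-09:35.
Complement within 05:26-09:37: 05:26-05:27, 06:29-07:38, 09:35-09:37.

05:26-05:27, 06:29-07:38, 09:35-09:37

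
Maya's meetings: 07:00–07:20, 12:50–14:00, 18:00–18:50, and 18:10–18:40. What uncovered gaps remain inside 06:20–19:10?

After merging, the occupied span is 07:00–07:20, 12:50–14:00, 18:00–18:50.
Complement within 06:20–19:10: 06:20–07:00, 07:20–12:50, 14:00–18:00, 18:50–19:10.

06:20–07:00, 07:20–12:50, 14:00–18:00, 18:50–19:10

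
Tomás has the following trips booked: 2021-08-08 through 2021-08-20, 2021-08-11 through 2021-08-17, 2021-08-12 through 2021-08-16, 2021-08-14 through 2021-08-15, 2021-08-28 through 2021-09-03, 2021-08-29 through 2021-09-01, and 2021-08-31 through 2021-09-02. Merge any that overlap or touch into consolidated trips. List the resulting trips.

2021-08-08 through 2021-08-20, 2021-08-28 through 2021-09-03

2021-08-11 through 2021-08-17 overlaps/touches 2021-08-08 through 2021-08-20 → extend to 2021-08-08 through 2021-08-20.
2021-08-12 through 2021-08-16 overlaps/touches 2021-08-08 through 2021-08-20 → extend to 2021-08-08 through 2021-08-20.
2021-08-14 through 2021-08-15 overlaps/touches 2021-08-08 through 2021-08-20 → extend to 2021-08-08 through 2021-08-20.
2021-08-28 through 2021-09-03 is disjoint → start new block.
2021-08-29 through 2021-09-01 overlaps/touches 2021-08-28 through 2021-09-03 → extend to 2021-08-28 through 2021-09-03.
2021-08-31 through 2021-09-02 overlaps/touches 2021-08-28 through 2021-09-03 → extend to 2021-08-28 through 2021-09-03.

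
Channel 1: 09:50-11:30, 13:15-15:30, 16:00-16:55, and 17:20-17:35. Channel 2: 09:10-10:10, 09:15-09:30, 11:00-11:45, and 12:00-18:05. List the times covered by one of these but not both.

09:10–09:50, 10:10–11:00, 11:30–11:45, 12:00–13:15, 15:30–16:00, 16:55–17:20, 17:35–18:05

Merge the second list: 09:10–10:10, 11:00–11:45, 12:00–18:05.
A but not B: 10:10–11:00.
B but not A: 09:10–09:50, 11:30–11:45, 12:00–13:15, 15:30–16:00, 16:55–17:20, 17:35–18:05.
Combining gives A △ B.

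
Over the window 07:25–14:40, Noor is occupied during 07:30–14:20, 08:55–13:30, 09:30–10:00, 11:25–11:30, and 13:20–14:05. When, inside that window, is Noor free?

The merged coverage is 07:30–14:20.
Uncovered inside 07:25–14:40: 07:25–07:30, 14:20–14:40.

07:25–07:30, 14:20–14:40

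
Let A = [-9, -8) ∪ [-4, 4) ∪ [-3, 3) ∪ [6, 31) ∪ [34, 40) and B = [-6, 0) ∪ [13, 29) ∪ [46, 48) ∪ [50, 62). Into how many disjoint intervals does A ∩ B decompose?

2

A, merged: [-9, -8), [-4, 4), [6, 31), [34, 40).
A ∩ B = [-4, 0), [13, 29).
That is 2 disjoint pieces.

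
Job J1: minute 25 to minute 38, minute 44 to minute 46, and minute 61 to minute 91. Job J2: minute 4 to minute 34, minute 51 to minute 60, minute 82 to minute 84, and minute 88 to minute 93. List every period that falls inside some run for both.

minute 25 to minute 38 ∩ B → minute 25 to minute 34.
minute 44 to minute 46 meets no B interval.
minute 61 to minute 91 ∩ B → minute 82 to minute 84, minute 88 to minute 91.

minute 25 to minute 34, minute 82 to minute 84, minute 88 to minute 91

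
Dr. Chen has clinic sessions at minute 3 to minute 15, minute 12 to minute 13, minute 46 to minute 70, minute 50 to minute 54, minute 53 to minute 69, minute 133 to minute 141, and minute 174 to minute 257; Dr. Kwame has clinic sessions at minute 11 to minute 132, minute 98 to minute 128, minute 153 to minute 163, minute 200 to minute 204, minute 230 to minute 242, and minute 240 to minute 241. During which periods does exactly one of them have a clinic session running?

minute 3 to minute 11, minute 15 to minute 46, minute 70 to minute 132, minute 133 to minute 141, minute 153 to minute 163, minute 174 to minute 200, minute 204 to minute 230, minute 242 to minute 257

Merge the first list: minute 3 to minute 15, minute 46 to minute 70, minute 133 to minute 141, minute 174 to minute 257.
Merge the second list: minute 11 to minute 132, minute 153 to minute 163, minute 200 to minute 204, minute 230 to minute 242.
A but not B: minute 3 to minute 11, minute 133 to minute 141, minute 174 to minute 200, minute 204 to minute 230, minute 242 to minute 257.
B but not A: minute 15 to minute 46, minute 70 to minute 132, minute 153 to minute 163.
Combining gives A △ B.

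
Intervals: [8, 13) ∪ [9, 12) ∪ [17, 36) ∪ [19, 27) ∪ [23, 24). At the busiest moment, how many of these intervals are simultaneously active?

Walk the sorted start/end points keeping a running depth.
The depth first hits 3 at 23.

3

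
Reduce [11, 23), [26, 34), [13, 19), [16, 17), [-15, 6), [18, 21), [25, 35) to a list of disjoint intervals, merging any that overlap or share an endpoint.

[-15, 6) ∪ [11, 23) ∪ [25, 35)

Sort by start: [-15, 6), [11, 23), [13, 19), [16, 17), [18, 21), [25, 35), [26, 34).
[11, 23) is disjoint → start new block.
[13, 19) overlaps/touches [11, 23) → extend to [11, 23).
[16, 17) overlaps/touches [11, 23) → extend to [11, 23).
[18, 21) overlaps/touches [11, 23) → extend to [11, 23).
[25, 35) is disjoint → start new block.
[26, 34) overlaps/touches [25, 35) → extend to [25, 35).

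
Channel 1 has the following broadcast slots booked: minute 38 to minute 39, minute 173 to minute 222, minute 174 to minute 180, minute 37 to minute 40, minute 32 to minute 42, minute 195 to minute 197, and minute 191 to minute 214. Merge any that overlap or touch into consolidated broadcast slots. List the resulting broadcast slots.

minute 32 to minute 42, minute 173 to minute 222

Sort by start: minute 32 to minute 42, minute 37 to minute 40, minute 38 to minute 39, minute 173 to minute 222, minute 174 to minute 180, minute 191 to minute 214, minute 195 to minute 197.
minute 37 to minute 40 overlaps/touches minute 32 to minute 42 → extend to minute 32 to minute 42.
minute 38 to minute 39 overlaps/touches minute 32 to minute 42 → extend to minute 32 to minute 42.
minute 173 to minute 222 is disjoint → start new block.
minute 174 to minute 180 overlaps/touches minute 173 to minute 222 → extend to minute 173 to minute 222.
minute 191 to minute 214 overlaps/touches minute 173 to minute 222 → extend to minute 173 to minute 222.
minute 195 to minute 197 overlaps/touches minute 173 to minute 222 → extend to minute 173 to minute 222.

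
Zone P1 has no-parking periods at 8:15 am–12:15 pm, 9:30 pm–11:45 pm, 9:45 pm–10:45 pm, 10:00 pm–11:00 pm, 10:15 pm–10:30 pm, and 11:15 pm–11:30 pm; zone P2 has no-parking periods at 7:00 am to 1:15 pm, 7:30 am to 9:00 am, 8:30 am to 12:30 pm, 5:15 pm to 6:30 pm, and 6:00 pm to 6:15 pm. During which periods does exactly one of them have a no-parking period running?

First set merges to 8:15 am–12:15 pm, 9:30 pm–11:45 pm.
Second set merges to 7:00 am–1:15 pm, 5:15 pm–6:30 pm.
A but not B: 9:30 pm–11:45 pm.
B but not A: 7:00 am–8:15 am, 12:15 pm–1:15 pm, 5:15 pm–6:30 pm.
Combining gives A △ B.

7:00 am–8:15 am, 12:15 pm–1:15 pm, 5:15 pm–6:30 pm, 9:30 pm–11:45 pm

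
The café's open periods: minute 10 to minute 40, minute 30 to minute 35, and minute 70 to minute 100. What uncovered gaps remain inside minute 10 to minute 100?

minute 40 to minute 70

After merging, the occupied span is minute 10 to minute 40, minute 70 to minute 100.
Complement within minute 10 to minute 100: minute 40 to minute 70.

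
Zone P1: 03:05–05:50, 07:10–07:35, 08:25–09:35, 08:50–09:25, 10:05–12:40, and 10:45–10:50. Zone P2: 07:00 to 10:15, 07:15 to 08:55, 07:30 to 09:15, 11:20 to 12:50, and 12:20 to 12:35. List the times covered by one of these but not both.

Merge the first list: 03:05–05:50, 07:10–07:35, 08:25–09:35, 10:05–12:40.
Merge the second list: 07:00–10:15, 11:20–12:50.
A but not B: 03:05–05:50, 10:15–11:20.
B but not A: 07:00–07:10, 07:35–08:25, 09:35–10:05, 12:40–12:50.
Combining gives A △ B.

03:05–05:50, 07:00–07:10, 07:35–08:25, 09:35–10:05, 10:15–11:20, 12:40–12:50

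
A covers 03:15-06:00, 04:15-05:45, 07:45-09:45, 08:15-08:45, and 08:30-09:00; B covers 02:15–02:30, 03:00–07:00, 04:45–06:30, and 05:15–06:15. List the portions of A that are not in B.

07:45-09:45

First set merges to 03:15-06:00, 07:45-09:45.
Second set merges to 02:15-02:30, 03:00-07:00.
03:15-06:00 lies entirely inside B → drops out.
07:45-09:45 is untouched.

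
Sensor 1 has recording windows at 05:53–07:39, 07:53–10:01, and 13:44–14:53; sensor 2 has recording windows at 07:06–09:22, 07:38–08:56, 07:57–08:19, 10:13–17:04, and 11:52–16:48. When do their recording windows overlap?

07:06–07:39, 07:53–09:22, 13:44–14:53

Merge the second list: 07:06–09:22, 10:13–17:04.
05:53–07:39 overlaps B on 07:06–07:39.
07:53–10:01 overlaps B on 07:53–09:22.
13:44–14:53 overlaps B on 13:44–14:53.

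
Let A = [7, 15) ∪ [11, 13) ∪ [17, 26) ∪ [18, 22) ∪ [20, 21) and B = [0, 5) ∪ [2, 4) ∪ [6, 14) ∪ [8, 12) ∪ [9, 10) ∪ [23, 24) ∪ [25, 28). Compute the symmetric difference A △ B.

[0, 5) ∪ [6, 7) ∪ [14, 15) ∪ [17, 23) ∪ [24, 25) ∪ [26, 28)

Merge the first list: [7, 15), [17, 26).
Merge the second list: [0, 5), [6, 14), [23, 24), [25, 28).
A \ B = [14, 15), [17, 23), [24, 25).
B \ A = [0, 5), [6, 7), [26, 28).
Union of the two gives the symmetric difference.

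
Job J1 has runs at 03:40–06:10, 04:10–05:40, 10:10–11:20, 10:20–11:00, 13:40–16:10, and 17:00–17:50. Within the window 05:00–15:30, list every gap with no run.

After merging, the occupied span is 03:40-06:10, 10:10-11:20, 13:40-16:10, 17:00-17:50.
Gaps within 05:00-15:30: 06:10-10:10, 11:20-13:40.

06:10-10:10, 11:20-13:40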